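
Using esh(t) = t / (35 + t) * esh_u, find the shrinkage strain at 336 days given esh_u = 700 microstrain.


esh(336) = 336 / (35 + 336) * 700
= 336 / 371 * 700
= 634.0 microstrain

634.0


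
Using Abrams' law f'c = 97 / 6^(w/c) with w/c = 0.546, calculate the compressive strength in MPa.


f'c = 97 / 6^0.546
= 97 / 2.66
= 36.47 MPa

36.47


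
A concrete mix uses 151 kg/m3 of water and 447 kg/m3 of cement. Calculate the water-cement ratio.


w/c = water / cement
w/c = 151 / 447 = 0.338

0.338


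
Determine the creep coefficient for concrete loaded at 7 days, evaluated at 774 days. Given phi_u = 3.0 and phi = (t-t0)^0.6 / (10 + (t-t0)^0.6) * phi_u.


dt = 774 - 7 = 767
phi = 767^0.6 / (10 + 767^0.6) * 3.0
= 2.53

2.53


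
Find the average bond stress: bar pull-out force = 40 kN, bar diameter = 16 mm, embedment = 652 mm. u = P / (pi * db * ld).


u = P / (pi * db * ld)
= 40 * 1000 / (pi * 16 * 652)
= 1.221 MPa

1.221


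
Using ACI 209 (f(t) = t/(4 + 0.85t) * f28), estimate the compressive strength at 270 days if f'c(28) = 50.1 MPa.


f(270) = 270 / (4 + 0.85 * 270) * 50.1
= 270 / 233.5 * 50.1
= 57.93 MPa

57.93


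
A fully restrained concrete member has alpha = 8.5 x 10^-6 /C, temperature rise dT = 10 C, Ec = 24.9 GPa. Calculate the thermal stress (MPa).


sigma = alpha * dT * Ec
= 8.5e-6 * 10 * 24.9 * 1000
= 2.116 MPa

2.116


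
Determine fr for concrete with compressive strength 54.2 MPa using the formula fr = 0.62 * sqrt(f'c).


fr = 0.62 * sqrt(54.2)
= 4.564 MPa

4.564


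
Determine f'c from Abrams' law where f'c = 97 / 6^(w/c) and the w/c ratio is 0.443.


f'c = 97 / 6^0.443
= 97 / 2.212
= 43.86 MPa

43.86


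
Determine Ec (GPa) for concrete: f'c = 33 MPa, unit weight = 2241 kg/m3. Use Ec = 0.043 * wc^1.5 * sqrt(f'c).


Ec = 0.043 * 2241^1.5 * sqrt(33) / 1000
= 26.21 GPa

26.21


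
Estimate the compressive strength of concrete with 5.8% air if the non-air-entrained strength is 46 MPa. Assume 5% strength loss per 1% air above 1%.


Strength loss = (5.8 - 1) * 5 = 24.0%
f'c = 46 * (1 - 24.0/100)
= 34.96 MPa

34.96


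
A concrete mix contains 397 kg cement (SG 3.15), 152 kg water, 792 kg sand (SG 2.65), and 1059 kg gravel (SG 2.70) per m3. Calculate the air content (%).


Vol cement = 397 / (3.15 * 1000) = 0.126032 m3
Vol water = 152 / 1000 = 0.152 m3
Vol sand = 792 / (2.65 * 1000) = 0.298868 m3
Vol gravel = 1059 / (2.70 * 1000) = 0.392222 m3
Total solid + water volume = 0.969122 m3
Air = (1 - 0.969122) * 100 = 3.09%

3.09


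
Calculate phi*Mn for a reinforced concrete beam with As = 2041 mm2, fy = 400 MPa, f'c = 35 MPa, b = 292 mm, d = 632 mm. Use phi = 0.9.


a = As * fy / (0.85 * f'c * b)
= 2041 * 400 / (0.85 * 35 * 292)
= 93.9795 mm
Mn = As * fy * (d - a/2) / 10^6
= 477.6024 kN-m
phi*Mn = 0.9 * 477.6024 = 429.84 kN-m

429.84


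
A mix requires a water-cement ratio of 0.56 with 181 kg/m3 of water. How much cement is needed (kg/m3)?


Cement = water / (w/c)
= 181 / 0.56
= 323.2 kg/m3

323.2


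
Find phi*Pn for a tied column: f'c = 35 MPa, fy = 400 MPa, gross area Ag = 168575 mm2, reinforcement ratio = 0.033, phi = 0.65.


Ast = rho * Ag = 0.033 * 168575 = 5562.975 mm2
phi*Pn = 0.65 * 0.80 * (0.85 * 35 * (168575 - 5562.975) + 400 * 5562.975) / 1000
= 3678.89 kN

3678.89


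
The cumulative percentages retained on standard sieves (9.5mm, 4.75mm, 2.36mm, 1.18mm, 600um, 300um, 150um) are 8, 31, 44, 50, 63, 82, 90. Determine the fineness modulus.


FM = sum(cumulative % retained) / 100
= 368 / 100
= 3.68

3.68


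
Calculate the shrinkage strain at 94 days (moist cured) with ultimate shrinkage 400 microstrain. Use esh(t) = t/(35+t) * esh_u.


esh(94) = 94 / (35 + 94) * 400
= 94 / 129 * 400
= 291.5 microstrain

291.5


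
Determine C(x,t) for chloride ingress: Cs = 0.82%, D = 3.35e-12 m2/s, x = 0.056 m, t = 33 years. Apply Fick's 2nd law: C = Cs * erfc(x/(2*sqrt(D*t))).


t_seconds = 33 * 365.25 * 24 * 3600 = 1041400800.0 s
arg = 0.056 / (2 * sqrt(3.35e-12 * 1041400800.0))
= 0.4741
erfc(0.4741) = 0.5026
C = 0.82 * 0.5026 = 0.4121%

0.4121


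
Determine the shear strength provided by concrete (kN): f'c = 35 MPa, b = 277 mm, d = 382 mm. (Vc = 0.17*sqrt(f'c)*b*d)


Vc = 0.17 * sqrt(35) * 277 * 382 / 1000
= 106.42 kN

106.42


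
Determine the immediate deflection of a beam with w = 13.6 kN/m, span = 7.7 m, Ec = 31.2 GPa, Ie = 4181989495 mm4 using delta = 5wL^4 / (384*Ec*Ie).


Convert: L = 7.7 m = 7700 mm, Ec = 31.2 GPa = 31200 MPa
delta = 5 * 13.6 * 7700^4 / (384 * 31200 * 4181989495)
= 4.77 mm

4.77


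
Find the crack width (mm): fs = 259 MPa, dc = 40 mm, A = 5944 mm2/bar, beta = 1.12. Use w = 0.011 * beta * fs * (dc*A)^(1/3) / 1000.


w = 0.011 * beta * fs * (dc * A)^(1/3) / 1000
= 0.011 * 1.12 * 259 * (40 * 5944)^(1/3) / 1000
= 0.198 mm

0.198


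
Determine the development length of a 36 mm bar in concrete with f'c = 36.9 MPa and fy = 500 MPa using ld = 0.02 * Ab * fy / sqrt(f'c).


Ab = pi * 36^2 / 4 = 1017.876 mm2
ld = 0.02 * 1017.876 * 500 / sqrt(36.9)
= 1675.6 mm

1675.6


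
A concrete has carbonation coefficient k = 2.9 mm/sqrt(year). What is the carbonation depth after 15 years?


depth = k * sqrt(t)
= 2.9 * sqrt(15)
= 11.23 mm

11.23


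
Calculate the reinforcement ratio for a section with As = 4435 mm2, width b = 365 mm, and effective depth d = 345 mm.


rho = As / (b * d)
= 4435 / (365 * 345)
= 0.0352

0.0352


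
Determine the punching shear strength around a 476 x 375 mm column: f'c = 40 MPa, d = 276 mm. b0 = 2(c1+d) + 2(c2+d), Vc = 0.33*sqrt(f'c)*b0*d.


b0 = 2*(476 + 276) + 2*(375 + 276) = 2806 mm
Vc = 0.33 * sqrt(40) * 2806 * 276 / 1000
= 1616.37 kN

1616.37


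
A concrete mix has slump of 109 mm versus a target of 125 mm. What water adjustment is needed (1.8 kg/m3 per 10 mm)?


Difference = 125 - 109 = 16 mm
Water adjustment = 16 * 1.8 / 10 = 2.9 kg/m3

2.9


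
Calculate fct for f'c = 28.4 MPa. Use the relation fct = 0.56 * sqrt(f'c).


fct = 0.56 * sqrt(28.4)
= 0.56 * 5.329
= 2.984 MPa

2.984


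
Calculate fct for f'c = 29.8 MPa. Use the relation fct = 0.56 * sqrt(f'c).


fct = 0.56 * sqrt(29.8)
= 0.56 * 5.459
= 3.057 MPa

3.057


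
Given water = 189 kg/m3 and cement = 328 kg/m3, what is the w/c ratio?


w/c = water / cement
w/c = 189 / 328 = 0.576

0.576


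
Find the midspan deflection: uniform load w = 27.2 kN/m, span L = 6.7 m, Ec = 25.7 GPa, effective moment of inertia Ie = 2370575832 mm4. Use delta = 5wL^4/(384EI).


Convert: L = 6.7 m = 6700 mm, Ec = 25.7 GPa = 25700 MPa
delta = 5 * 27.2 * 6700^4 / (384 * 25700 * 2370575832)
= 11.71 mm

11.71


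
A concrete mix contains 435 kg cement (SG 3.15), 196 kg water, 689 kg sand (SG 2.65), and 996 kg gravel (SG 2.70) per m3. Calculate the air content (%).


Vol cement = 435 / (3.15 * 1000) = 0.138095 m3
Vol water = 196 / 1000 = 0.196 m3
Vol sand = 689 / (2.65 * 1000) = 0.26 m3
Vol gravel = 996 / (2.70 * 1000) = 0.368889 m3
Total solid + water volume = 0.962984 m3
Air = (1 - 0.962984) * 100 = 3.7%

3.7


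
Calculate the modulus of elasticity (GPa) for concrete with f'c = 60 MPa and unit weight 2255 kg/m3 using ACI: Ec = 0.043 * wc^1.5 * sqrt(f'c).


Ec = 0.043 * 2255^1.5 * sqrt(60) / 1000
= 35.67 GPa

35.67


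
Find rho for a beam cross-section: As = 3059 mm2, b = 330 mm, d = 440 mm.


rho = As / (b * d)
= 3059 / (330 * 440)
= 0.0211

0.0211


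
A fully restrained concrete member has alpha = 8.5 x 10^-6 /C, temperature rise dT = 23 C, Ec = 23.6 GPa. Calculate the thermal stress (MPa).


sigma = alpha * dT * Ec
= 8.5e-6 * 23 * 23.6 * 1000
= 4.614 MPa

4.614


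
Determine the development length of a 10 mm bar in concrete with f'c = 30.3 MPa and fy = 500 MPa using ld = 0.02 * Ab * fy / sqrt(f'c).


Ab = pi * 10^2 / 4 = 78.54 mm2
ld = 0.02 * 78.54 * 500 / sqrt(30.3)
= 142.7 mm

142.7


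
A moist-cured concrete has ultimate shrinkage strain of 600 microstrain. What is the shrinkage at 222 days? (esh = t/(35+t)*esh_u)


esh(222) = 222 / (35 + 222) * 600
= 222 / 257 * 600
= 518.3 microstrain

518.3


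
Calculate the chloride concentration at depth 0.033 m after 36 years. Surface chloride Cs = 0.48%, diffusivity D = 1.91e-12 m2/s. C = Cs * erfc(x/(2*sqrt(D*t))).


t_seconds = 36 * 365.25 * 24 * 3600 = 1136073600.0 s
arg = 0.033 / (2 * sqrt(1.91e-12 * 1136073600.0))
= 0.3542
erfc(0.3542) = 0.6164
C = 0.48 * 0.6164 = 0.2959%

0.2959


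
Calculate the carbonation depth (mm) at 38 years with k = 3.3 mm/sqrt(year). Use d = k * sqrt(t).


depth = k * sqrt(t)
= 3.3 * sqrt(38)
= 20.34 mm

20.34


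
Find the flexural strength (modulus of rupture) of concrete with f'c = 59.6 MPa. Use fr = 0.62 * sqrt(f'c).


fr = 0.62 * sqrt(59.6)
= 4.786 MPa

4.786


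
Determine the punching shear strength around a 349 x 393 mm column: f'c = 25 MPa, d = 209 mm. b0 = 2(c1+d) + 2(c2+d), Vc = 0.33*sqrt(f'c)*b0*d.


b0 = 2*(349 + 209) + 2*(393 + 209) = 2320 mm
Vc = 0.33 * sqrt(25) * 2320 * 209 / 1000
= 800.05 kN

800.05


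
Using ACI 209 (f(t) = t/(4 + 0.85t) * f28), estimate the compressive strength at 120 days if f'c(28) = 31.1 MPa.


f(120) = 120 / (4 + 0.85 * 120) * 31.1
= 120 / 106.0 * 31.1
= 35.21 MPa

35.21


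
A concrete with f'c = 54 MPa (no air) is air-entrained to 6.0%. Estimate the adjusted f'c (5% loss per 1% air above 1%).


Strength loss = (6.0 - 1) * 5 = 25.0%
f'c = 54 * (1 - 25.0/100)
= 40.5 MPa

40.5


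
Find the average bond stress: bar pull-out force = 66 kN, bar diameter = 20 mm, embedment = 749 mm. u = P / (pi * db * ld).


u = P / (pi * db * ld)
= 66 * 1000 / (pi * 20 * 749)
= 1.402 MPa

1.402


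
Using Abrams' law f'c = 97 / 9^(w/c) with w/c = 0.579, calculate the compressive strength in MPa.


f'c = 97 / 9^0.579
= 97 / 3.569
= 27.18 MPa

27.18


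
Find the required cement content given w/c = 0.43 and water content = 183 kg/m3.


Cement = water / (w/c)
= 183 / 0.43
= 425.6 kg/m3

425.6


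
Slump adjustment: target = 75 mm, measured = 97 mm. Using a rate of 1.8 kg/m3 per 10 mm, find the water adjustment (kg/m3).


Difference = 75 - 97 = -22 mm
Water adjustment = -22 * 1.8 / 10 = -4.0 kg/m3

-4.0


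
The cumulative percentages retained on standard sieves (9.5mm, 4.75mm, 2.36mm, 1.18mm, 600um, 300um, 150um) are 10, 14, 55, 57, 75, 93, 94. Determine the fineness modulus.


FM = sum(cumulative % retained) / 100
= 398 / 100
= 3.98

3.98


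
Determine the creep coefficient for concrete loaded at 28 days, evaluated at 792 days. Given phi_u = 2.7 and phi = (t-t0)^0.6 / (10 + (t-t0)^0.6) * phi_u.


dt = 792 - 28 = 764
phi = 764^0.6 / (10 + 764^0.6) * 2.7
= 2.276

2.276


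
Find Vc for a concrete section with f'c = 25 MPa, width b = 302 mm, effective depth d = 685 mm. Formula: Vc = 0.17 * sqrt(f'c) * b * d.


Vc = 0.17 * sqrt(25) * 302 * 685 / 1000
= 175.84 kN

175.84


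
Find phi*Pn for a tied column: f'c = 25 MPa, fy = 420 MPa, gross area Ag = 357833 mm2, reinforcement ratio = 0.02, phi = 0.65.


Ast = rho * Ag = 0.02 * 357833 = 7156.66 mm2
phi*Pn = 0.65 * 0.80 * (0.85 * 25 * (357833 - 7156.66) + 420 * 7156.66) / 1000
= 5437.99 kN

5437.99


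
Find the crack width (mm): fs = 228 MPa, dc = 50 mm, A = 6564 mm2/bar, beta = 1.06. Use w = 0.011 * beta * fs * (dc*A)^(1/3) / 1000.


w = 0.011 * beta * fs * (dc * A)^(1/3) / 1000
= 0.011 * 1.06 * 228 * (50 * 6564)^(1/3) / 1000
= 0.183 mm

0.183


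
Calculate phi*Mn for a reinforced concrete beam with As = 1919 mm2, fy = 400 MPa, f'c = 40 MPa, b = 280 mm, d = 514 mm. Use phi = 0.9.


a = As * fy / (0.85 * f'c * b)
= 1919 * 400 / (0.85 * 40 * 280)
= 80.6303 mm
Mn = As * fy * (d - a/2) / 10^6
= 363.6005 kN-m
phi*Mn = 0.9 * 363.6005 = 327.24 kN-m

327.24


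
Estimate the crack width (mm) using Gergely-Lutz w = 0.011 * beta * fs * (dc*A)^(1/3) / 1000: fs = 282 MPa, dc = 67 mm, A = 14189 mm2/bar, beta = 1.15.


w = 0.011 * beta * fs * (dc * A)^(1/3) / 1000
= 0.011 * 1.15 * 282 * (67 * 14189)^(1/3) / 1000
= 0.351 mm

0.351


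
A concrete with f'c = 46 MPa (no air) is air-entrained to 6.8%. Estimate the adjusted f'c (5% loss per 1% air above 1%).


Strength loss = (6.8 - 1) * 5 = 29.0%
f'c = 46 * (1 - 29.0/100)
= 32.66 MPa

32.66


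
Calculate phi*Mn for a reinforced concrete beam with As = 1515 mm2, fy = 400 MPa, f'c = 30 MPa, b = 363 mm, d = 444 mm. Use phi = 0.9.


a = As * fy / (0.85 * f'c * b)
= 1515 * 400 / (0.85 * 30 * 363)
= 65.4675 mm
Mn = As * fy * (d - a/2) / 10^6
= 249.2273 kN-m
phi*Mn = 0.9 * 249.2273 = 224.3 kN-m

224.3


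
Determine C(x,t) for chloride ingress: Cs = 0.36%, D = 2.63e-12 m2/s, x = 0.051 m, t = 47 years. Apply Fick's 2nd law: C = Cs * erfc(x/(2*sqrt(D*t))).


t_seconds = 47 * 365.25 * 24 * 3600 = 1483207200.0 s
arg = 0.051 / (2 * sqrt(2.63e-12 * 1483207200.0))
= 0.4083
erfc(0.4083) = 0.5637
C = 0.36 * 0.5637 = 0.2029%

0.2029


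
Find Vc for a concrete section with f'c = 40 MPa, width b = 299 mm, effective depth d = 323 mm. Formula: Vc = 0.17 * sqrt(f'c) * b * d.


Vc = 0.17 * sqrt(40) * 299 * 323 / 1000
= 103.84 kN

103.84


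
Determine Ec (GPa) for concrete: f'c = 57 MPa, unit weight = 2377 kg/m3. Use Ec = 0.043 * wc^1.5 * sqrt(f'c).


Ec = 0.043 * 2377^1.5 * sqrt(57) / 1000
= 37.62 GPa

37.62


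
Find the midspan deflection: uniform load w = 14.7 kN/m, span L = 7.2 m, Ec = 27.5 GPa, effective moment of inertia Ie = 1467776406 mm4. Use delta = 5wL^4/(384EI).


Convert: L = 7.2 m = 7200 mm, Ec = 27.5 GPa = 27500 MPa
delta = 5 * 14.7 * 7200^4 / (384 * 27500 * 1467776406)
= 12.74 mm

12.74


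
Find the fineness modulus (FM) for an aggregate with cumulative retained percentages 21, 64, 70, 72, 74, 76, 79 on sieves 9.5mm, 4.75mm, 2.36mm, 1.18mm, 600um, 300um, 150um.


FM = sum(cumulative % retained) / 100
= 456 / 100
= 4.56

4.56


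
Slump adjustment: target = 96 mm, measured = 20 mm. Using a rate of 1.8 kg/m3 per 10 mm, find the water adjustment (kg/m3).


Difference = 96 - 20 = 76 mm
Water adjustment = 76 * 1.8 / 10 = 13.7 kg/m3

13.7


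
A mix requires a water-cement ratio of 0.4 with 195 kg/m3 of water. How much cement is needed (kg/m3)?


Cement = water / (w/c)
= 195 / 0.4
= 487.5 kg/m3

487.5


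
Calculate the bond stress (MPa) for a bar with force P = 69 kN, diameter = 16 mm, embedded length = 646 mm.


u = P / (pi * db * ld)
= 69 * 1000 / (pi * 16 * 646)
= 2.125 MPa

2.125


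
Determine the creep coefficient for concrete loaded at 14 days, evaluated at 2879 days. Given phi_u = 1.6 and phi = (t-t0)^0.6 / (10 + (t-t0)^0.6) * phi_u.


dt = 2879 - 14 = 2865
phi = 2865^0.6 / (10 + 2865^0.6) * 1.6
= 1.476

1.476


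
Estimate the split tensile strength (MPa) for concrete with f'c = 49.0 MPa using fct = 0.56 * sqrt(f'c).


fct = 0.56 * sqrt(49.0)
= 0.56 * 7.0
= 3.92 MPa

3.92


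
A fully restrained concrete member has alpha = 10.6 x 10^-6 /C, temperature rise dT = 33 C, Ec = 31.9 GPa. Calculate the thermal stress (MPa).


sigma = alpha * dT * Ec
= 10.6e-6 * 33 * 31.9 * 1000
= 11.159 MPa

11.159


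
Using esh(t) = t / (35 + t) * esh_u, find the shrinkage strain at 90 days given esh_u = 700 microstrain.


esh(90) = 90 / (35 + 90) * 700
= 90 / 125 * 700
= 504.0 microstrain

504.0


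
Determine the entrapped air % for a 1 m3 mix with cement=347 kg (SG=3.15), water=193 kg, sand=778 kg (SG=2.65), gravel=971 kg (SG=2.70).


Vol cement = 347 / (3.15 * 1000) = 0.110159 m3
Vol water = 193 / 1000 = 0.193 m3
Vol sand = 778 / (2.65 * 1000) = 0.293585 m3
Vol gravel = 971 / (2.70 * 1000) = 0.35963 m3
Total solid + water volume = 0.956373 m3
Air = (1 - 0.956373) * 100 = 4.36%

4.36


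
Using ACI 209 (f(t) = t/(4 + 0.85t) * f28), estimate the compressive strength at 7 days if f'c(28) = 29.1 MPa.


f(7) = 7 / (4 + 0.85 * 7) * 29.1
= 7 / 9.95 * 29.1
= 20.47 MPa

20.47


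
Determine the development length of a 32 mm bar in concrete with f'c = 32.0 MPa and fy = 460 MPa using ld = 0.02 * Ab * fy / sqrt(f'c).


Ab = pi * 32^2 / 4 = 804.248 mm2
ld = 0.02 * 804.248 * 460 / sqrt(32.0)
= 1308.0 mm

1308.0


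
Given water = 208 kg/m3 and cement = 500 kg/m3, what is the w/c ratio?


w/c = water / cement
w/c = 208 / 500 = 0.416

0.416


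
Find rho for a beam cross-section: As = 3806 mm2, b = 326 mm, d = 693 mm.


rho = As / (b * d)
= 3806 / (326 * 693)
= 0.0168

0.0168


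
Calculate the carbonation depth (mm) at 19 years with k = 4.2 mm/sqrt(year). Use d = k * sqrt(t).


depth = k * sqrt(t)
= 4.2 * sqrt(19)
= 18.31 mm

18.31


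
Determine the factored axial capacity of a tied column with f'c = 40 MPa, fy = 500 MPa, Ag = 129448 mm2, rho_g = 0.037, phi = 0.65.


Ast = rho * Ag = 0.037 * 129448 = 4789.576 mm2
phi*Pn = 0.65 * 0.80 * (0.85 * 40 * (129448 - 4789.576) + 500 * 4789.576) / 1000
= 3449.25 kN

3449.25


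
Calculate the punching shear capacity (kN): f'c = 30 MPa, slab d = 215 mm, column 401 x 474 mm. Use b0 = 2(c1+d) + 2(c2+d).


b0 = 2*(401 + 215) + 2*(474 + 215) = 2610 mm
Vc = 0.33 * sqrt(30) * 2610 * 215 / 1000
= 1014.27 kN

1014.27


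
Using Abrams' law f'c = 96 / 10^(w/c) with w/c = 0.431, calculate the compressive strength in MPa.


f'c = 96 / 10^0.431
= 96 / 2.698
= 35.59 MPa

35.59


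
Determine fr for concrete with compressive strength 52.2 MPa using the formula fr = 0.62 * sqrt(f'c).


fr = 0.62 * sqrt(52.2)
= 4.479 MPa

4.479


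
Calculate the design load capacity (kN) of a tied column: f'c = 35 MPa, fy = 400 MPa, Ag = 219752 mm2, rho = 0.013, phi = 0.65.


Ast = rho * Ag = 0.013 * 219752 = 2856.776 mm2
phi*Pn = 0.65 * 0.80 * (0.85 * 35 * (219752 - 2856.776) + 400 * 2856.776) / 1000
= 3949.58 kN

3949.58


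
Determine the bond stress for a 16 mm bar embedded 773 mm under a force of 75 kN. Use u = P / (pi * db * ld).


u = P / (pi * db * ld)
= 75 * 1000 / (pi * 16 * 773)
= 1.93 MPa

1.93


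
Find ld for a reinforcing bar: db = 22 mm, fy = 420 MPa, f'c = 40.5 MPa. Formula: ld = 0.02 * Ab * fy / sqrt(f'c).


Ab = pi * 22^2 / 4 = 380.133 mm2
ld = 0.02 * 380.133 * 420 / sqrt(40.5)
= 501.7 mm

501.7


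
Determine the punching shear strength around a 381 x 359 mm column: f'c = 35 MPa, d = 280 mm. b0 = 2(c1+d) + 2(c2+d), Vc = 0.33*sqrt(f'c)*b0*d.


b0 = 2*(381 + 280) + 2*(359 + 280) = 2600 mm
Vc = 0.33 * sqrt(35) * 2600 * 280 / 1000
= 1421.28 kN

1421.28


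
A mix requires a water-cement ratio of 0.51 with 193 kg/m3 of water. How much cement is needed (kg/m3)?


Cement = water / (w/c)
= 193 / 0.51
= 378.4 kg/m3

378.4


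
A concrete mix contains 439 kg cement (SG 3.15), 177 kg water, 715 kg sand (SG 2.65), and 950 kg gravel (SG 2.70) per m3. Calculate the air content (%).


Vol cement = 439 / (3.15 * 1000) = 0.139365 m3
Vol water = 177 / 1000 = 0.177 m3
Vol sand = 715 / (2.65 * 1000) = 0.269811 m3
Vol gravel = 950 / (2.70 * 1000) = 0.351852 m3
Total solid + water volume = 0.938028 m3
Air = (1 - 0.938028) * 100 = 6.2%

6.2


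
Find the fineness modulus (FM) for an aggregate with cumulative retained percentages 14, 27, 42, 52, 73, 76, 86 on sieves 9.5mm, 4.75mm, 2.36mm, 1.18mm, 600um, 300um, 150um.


FM = sum(cumulative % retained) / 100
= 370 / 100
= 3.7

3.7


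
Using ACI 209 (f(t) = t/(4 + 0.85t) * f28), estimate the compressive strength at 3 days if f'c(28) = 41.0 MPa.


f(3) = 3 / (4 + 0.85 * 3) * 41.0
= 3 / 6.55 * 41.0
= 18.78 MPa

18.78


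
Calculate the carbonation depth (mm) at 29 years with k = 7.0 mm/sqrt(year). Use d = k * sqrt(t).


depth = k * sqrt(t)
= 7.0 * sqrt(29)
= 37.7 mm

37.7


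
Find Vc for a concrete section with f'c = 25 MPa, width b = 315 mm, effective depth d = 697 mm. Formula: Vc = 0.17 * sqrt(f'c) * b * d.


Vc = 0.17 * sqrt(25) * 315 * 697 / 1000
= 186.62 kN

186.62


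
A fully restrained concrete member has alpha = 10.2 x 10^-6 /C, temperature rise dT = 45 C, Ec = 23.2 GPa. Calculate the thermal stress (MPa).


sigma = alpha * dT * Ec
= 10.2e-6 * 45 * 23.2 * 1000
= 10.649 MPa

10.649


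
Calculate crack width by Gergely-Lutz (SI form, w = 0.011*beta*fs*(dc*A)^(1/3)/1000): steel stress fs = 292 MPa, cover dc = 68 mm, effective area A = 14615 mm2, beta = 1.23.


w = 0.011 * beta * fs * (dc * A)^(1/3) / 1000
= 0.011 * 1.23 * 292 * (68 * 14615)^(1/3) / 1000
= 0.394 mm

0.394


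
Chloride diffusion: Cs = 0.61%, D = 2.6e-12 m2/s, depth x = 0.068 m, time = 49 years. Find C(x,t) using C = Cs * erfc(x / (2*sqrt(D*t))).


t_seconds = 49 * 365.25 * 24 * 3600 = 1546322400.0 s
arg = 0.068 / (2 * sqrt(2.6e-12 * 1546322400.0))
= 0.5362
erfc(0.5362) = 0.4483
C = 0.61 * 0.4483 = 0.2734%

0.2734


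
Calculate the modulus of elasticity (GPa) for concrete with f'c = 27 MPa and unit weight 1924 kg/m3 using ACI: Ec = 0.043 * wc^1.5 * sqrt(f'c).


Ec = 0.043 * 1924^1.5 * sqrt(27) / 1000
= 18.86 GPa

18.86


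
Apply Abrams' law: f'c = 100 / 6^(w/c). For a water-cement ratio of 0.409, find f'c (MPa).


f'c = 100 / 6^0.409
= 100 / 2.081
= 48.05 MPa

48.05


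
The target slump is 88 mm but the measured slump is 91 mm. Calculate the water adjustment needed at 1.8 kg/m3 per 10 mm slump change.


Difference = 88 - 91 = -3 mm
Water adjustment = -3 * 1.8 / 10 = -0.5 kg/m3

-0.5


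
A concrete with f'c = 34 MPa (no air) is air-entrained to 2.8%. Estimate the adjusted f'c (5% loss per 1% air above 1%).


Strength loss = (2.8 - 1) * 5 = 9.0%
f'c = 34 * (1 - 9.0/100)
= 30.94 MPa

30.94


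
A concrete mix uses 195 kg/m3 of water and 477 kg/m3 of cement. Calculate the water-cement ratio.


w/c = water / cement
w/c = 195 / 477 = 0.409

0.409


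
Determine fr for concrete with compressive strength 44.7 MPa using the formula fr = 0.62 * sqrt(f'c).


fr = 0.62 * sqrt(44.7)
= 4.145 MPa

4.145


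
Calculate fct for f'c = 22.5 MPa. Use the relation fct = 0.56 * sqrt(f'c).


fct = 0.56 * sqrt(22.5)
= 0.56 * 4.743
= 2.656 MPa

2.656


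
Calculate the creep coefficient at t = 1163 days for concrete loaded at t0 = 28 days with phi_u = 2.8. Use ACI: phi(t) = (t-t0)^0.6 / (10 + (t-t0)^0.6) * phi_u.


dt = 1163 - 28 = 1135
phi = 1135^0.6 / (10 + 1135^0.6) * 2.8
= 2.441

2.441


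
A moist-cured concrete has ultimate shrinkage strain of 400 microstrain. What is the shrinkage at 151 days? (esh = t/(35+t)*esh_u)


esh(151) = 151 / (35 + 151) * 400
= 151 / 186 * 400
= 324.7 microstrain

324.7


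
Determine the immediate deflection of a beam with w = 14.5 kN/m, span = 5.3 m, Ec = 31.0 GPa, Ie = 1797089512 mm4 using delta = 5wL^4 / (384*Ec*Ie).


Convert: L = 5.3 m = 5300 mm, Ec = 31.0 GPa = 31000 MPa
delta = 5 * 14.5 * 5300^4 / (384 * 31000 * 1797089512)
= 2.67 mm

2.67


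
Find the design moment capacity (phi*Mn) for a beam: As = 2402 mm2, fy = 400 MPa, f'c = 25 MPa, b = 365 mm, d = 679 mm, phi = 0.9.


a = As * fy / (0.85 * f'c * b)
= 2402 * 400 / (0.85 * 25 * 365)
= 123.8743 mm
Mn = As * fy * (d - a/2) / 10^6
= 592.874 kN-m
phi*Mn = 0.9 * 592.874 = 533.59 kN-m

533.59


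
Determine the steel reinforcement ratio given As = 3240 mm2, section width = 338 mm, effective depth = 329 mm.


rho = As / (b * d)
= 3240 / (338 * 329)
= 0.0291

0.0291


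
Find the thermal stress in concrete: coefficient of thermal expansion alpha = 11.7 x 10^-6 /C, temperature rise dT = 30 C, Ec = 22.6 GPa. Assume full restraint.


sigma = alpha * dT * Ec
= 11.7e-6 * 30 * 22.6 * 1000
= 7.933 MPa

7.933


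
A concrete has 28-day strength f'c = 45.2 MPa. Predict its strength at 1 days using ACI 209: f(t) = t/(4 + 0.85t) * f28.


f(1) = 1 / (4 + 0.85 * 1) * 45.2
= 1 / 4.85 * 45.2
= 9.32 MPa

9.32


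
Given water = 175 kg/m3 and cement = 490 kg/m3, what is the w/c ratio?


w/c = water / cement
w/c = 175 / 490 = 0.357

0.357


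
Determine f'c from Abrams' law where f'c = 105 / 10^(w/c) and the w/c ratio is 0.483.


f'c = 105 / 10^0.483
= 105 / 3.041
= 34.53 MPa

34.53


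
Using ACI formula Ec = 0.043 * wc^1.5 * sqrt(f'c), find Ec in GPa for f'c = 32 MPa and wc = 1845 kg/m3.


Ec = 0.043 * 1845^1.5 * sqrt(32) / 1000
= 19.28 GPa

19.28


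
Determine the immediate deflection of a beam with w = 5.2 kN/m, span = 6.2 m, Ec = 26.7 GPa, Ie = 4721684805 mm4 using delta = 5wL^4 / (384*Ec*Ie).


Convert: L = 6.2 m = 6200 mm, Ec = 26.7 GPa = 26700 MPa
delta = 5 * 5.2 * 6200^4 / (384 * 26700 * 4721684805)
= 0.79 mm

0.79


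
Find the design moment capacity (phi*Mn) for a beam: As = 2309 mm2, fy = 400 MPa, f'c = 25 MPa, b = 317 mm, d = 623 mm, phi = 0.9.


a = As * fy / (0.85 * f'c * b)
= 2309 * 400 / (0.85 * 25 * 317)
= 137.1089 mm
Mn = As * fy * (d - a/2) / 10^6
= 512.0859 kN-m
phi*Mn = 0.9 * 512.0859 = 460.88 kN-m

460.88


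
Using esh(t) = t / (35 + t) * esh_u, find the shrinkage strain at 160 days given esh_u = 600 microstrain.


esh(160) = 160 / (35 + 160) * 600
= 160 / 195 * 600
= 492.3 microstrain

492.3


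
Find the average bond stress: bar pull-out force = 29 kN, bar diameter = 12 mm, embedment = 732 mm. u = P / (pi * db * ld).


u = P / (pi * db * ld)
= 29 * 1000 / (pi * 12 * 732)
= 1.051 MPa

1.051


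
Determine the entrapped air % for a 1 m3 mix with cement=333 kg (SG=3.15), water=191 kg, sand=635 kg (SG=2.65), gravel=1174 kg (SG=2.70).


Vol cement = 333 / (3.15 * 1000) = 0.105714 m3
Vol water = 191 / 1000 = 0.191 m3
Vol sand = 635 / (2.65 * 1000) = 0.239623 m3
Vol gravel = 1174 / (2.70 * 1000) = 0.434815 m3
Total solid + water volume = 0.971152 m3
Air = (1 - 0.971152) * 100 = 2.88%

2.88


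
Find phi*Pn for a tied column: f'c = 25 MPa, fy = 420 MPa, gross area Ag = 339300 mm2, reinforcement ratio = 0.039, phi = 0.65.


Ast = rho * Ag = 0.039 * 339300 = 13232.7 mm2
phi*Pn = 0.65 * 0.80 * (0.85 * 25 * (339300 - 13232.7) + 420 * 13232.7) / 1000
= 6493.07 kN

6493.07


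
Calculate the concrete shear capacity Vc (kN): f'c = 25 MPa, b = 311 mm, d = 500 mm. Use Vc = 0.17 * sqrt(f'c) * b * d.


Vc = 0.17 * sqrt(25) * 311 * 500 / 1000
= 132.18 kN

132.18


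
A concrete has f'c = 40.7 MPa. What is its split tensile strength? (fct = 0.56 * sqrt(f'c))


fct = 0.56 * sqrt(40.7)
= 0.56 * 6.38
= 3.573 MPa

3.573


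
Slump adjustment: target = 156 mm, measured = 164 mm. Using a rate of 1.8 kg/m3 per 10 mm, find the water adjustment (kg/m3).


Difference = 156 - 164 = -8 mm
Water adjustment = -8 * 1.8 / 10 = -1.4 kg/m3

-1.4


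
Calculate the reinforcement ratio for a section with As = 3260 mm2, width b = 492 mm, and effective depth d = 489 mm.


rho = As / (b * d)
= 3260 / (492 * 489)
= 0.0136

0.0136


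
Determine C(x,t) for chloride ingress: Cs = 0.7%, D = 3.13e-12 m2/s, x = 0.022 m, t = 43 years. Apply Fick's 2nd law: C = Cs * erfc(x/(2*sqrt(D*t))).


t_seconds = 43 * 365.25 * 24 * 3600 = 1356976800.0 s
arg = 0.022 / (2 * sqrt(3.13e-12 * 1356976800.0))
= 0.1688
erfc(0.1688) = 0.8113
C = 0.7 * 0.8113 = 0.5679%

0.5679


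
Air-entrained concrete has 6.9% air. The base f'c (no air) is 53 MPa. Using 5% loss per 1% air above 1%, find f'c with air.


Strength loss = (6.9 - 1) * 5 = 29.5%
f'c = 53 * (1 - 29.5/100)
= 37.37 MPa

37.37


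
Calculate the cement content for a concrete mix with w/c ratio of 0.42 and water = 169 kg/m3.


Cement = water / (w/c)
= 169 / 0.42
= 402.4 kg/m3

402.4


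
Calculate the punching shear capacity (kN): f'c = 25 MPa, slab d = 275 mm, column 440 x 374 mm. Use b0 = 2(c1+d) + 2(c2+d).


b0 = 2*(440 + 275) + 2*(374 + 275) = 2728 mm
Vc = 0.33 * sqrt(25) * 2728 * 275 / 1000
= 1237.83 kN

1237.83


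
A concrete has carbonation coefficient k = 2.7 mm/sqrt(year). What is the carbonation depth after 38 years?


depth = k * sqrt(t)
= 2.7 * sqrt(38)
= 16.64 mm

16.64


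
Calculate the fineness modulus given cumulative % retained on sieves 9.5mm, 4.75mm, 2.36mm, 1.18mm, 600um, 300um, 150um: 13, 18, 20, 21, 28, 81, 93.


FM = sum(cumulative % retained) / 100
= 274 / 100
= 2.74

2.74


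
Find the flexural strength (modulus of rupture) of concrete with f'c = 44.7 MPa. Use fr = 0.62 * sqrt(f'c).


fr = 0.62 * sqrt(44.7)
= 4.145 MPa

4.145


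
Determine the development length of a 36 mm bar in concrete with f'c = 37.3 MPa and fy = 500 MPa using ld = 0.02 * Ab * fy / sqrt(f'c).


Ab = pi * 36^2 / 4 = 1017.876 mm2
ld = 0.02 * 1017.876 * 500 / sqrt(37.3)
= 1666.6 mm

1666.6


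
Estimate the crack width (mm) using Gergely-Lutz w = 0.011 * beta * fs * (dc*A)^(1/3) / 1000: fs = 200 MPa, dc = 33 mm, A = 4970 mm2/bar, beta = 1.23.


w = 0.011 * beta * fs * (dc * A)^(1/3) / 1000
= 0.011 * 1.23 * 200 * (33 * 4970)^(1/3) / 1000
= 0.148 mm

0.148


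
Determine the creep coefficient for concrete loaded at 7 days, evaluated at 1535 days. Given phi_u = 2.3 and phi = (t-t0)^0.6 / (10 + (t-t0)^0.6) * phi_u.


dt = 1535 - 7 = 1528
phi = 1528^0.6 / (10 + 1528^0.6) * 2.3
= 2.048

2.048


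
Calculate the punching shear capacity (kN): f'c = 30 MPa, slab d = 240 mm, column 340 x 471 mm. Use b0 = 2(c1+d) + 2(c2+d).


b0 = 2*(340 + 240) + 2*(471 + 240) = 2582 mm
Vc = 0.33 * sqrt(30) * 2582 * 240 / 1000
= 1120.06 kN

1120.06


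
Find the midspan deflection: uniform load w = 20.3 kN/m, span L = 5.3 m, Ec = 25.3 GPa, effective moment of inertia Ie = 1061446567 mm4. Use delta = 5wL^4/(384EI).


Convert: L = 5.3 m = 5300 mm, Ec = 25.3 GPa = 25300 MPa
delta = 5 * 20.3 * 5300^4 / (384 * 25300 * 1061446567)
= 7.77 mm

7.77


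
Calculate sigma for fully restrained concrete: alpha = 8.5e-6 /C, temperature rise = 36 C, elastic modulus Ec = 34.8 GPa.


sigma = alpha * dT * Ec
= 8.5e-6 * 36 * 34.8 * 1000
= 10.649 MPa

10.649


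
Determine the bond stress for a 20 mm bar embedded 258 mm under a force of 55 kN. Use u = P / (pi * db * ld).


u = P / (pi * db * ld)
= 55 * 1000 / (pi * 20 * 258)
= 3.393 MPa

3.393


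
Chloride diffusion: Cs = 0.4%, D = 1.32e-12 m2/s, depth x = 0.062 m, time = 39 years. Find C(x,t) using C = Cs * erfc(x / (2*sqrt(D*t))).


t_seconds = 39 * 365.25 * 24 * 3600 = 1230746400.0 s
arg = 0.062 / (2 * sqrt(1.32e-12 * 1230746400.0))
= 0.7691
erfc(0.7691) = 0.2767
C = 0.4 * 0.2767 = 0.1107%

0.1107


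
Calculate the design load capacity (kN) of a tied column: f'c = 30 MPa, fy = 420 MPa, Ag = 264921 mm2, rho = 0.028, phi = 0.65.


Ast = rho * Ag = 0.028 * 264921 = 7417.788 mm2
phi*Pn = 0.65 * 0.80 * (0.85 * 30 * (264921 - 7417.788) + 420 * 7417.788) / 1000
= 5034.54 kN

5034.54


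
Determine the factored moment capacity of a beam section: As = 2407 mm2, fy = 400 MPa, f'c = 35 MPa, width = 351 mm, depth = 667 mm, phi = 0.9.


a = As * fy / (0.85 * f'c * b)
= 2407 * 400 / (0.85 * 35 * 351)
= 92.2024 mm
Mn = As * fy * (d - a/2) / 10^6
= 597.8014 kN-m
phi*Mn = 0.9 * 597.8014 = 538.02 kN-m

538.02


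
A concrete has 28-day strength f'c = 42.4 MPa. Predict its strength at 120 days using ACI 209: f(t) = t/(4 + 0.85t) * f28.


f(120) = 120 / (4 + 0.85 * 120) * 42.4
= 120 / 106.0 * 42.4
= 48.0 MPa

48.0


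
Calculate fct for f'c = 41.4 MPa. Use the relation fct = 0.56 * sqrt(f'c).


fct = 0.56 * sqrt(41.4)
= 0.56 * 6.434
= 3.603 MPa

3.603


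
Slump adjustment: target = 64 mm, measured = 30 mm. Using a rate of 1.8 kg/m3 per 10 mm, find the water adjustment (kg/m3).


Difference = 64 - 30 = 34 mm
Water adjustment = 34 * 1.8 / 10 = 6.1 kg/m3

6.1


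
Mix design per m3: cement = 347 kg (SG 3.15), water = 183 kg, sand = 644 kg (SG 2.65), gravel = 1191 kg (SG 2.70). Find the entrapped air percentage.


Vol cement = 347 / (3.15 * 1000) = 0.110159 m3
Vol water = 183 / 1000 = 0.183 m3
Vol sand = 644 / (2.65 * 1000) = 0.243019 m3
Vol gravel = 1191 / (2.70 * 1000) = 0.441111 m3
Total solid + water volume = 0.977289 m3
Air = (1 - 0.977289) * 100 = 2.27%

2.27


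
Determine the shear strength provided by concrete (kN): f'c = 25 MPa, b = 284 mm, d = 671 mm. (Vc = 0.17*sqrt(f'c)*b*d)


Vc = 0.17 * sqrt(25) * 284 * 671 / 1000
= 161.98 kN

161.98


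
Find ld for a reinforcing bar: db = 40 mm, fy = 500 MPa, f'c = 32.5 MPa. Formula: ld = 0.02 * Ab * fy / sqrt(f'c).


Ab = pi * 40^2 / 4 = 1256.637 mm2
ld = 0.02 * 1256.637 * 500 / sqrt(32.5)
= 2204.3 mm

2204.3


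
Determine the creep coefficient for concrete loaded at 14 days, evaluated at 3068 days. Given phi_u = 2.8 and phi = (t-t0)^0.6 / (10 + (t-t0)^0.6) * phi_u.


dt = 3068 - 14 = 3054
phi = 3054^0.6 / (10 + 3054^0.6) * 2.8
= 2.59

2.59


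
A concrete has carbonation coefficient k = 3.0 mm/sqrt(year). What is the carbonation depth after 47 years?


depth = k * sqrt(t)
= 3.0 * sqrt(47)
= 20.57 mm

20.57


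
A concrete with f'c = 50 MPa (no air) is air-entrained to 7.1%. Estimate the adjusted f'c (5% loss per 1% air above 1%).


Strength loss = (7.1 - 1) * 5 = 30.5%
f'c = 50 * (1 - 30.5/100)
= 34.75 MPa

34.75


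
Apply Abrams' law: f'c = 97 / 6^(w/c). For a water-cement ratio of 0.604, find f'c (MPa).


f'c = 97 / 6^0.604
= 97 / 2.951
= 32.87 MPa

32.87


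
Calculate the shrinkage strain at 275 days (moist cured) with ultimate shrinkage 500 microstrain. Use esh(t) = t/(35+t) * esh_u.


esh(275) = 275 / (35 + 275) * 500
= 275 / 310 * 500
= 443.5 microstrain

443.5


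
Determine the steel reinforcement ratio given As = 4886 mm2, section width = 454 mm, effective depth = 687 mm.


rho = As / (b * d)
= 4886 / (454 * 687)
= 0.0157

0.0157


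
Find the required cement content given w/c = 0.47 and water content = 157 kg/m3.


Cement = water / (w/c)
= 157 / 0.47
= 334.0 kg/m3

334.0


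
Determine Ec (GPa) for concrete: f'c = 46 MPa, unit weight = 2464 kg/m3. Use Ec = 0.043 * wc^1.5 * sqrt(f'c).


Ec = 0.043 * 2464^1.5 * sqrt(46) / 1000
= 35.67 GPa

35.67


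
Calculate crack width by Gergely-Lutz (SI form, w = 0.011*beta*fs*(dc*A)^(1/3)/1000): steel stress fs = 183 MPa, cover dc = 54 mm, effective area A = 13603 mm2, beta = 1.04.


w = 0.011 * beta * fs * (dc * A)^(1/3) / 1000
= 0.011 * 1.04 * 183 * (54 * 13603)^(1/3) / 1000
= 0.189 mm

0.189


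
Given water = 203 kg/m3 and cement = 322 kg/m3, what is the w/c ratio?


w/c = water / cement
w/c = 203 / 322 = 0.63

0.63


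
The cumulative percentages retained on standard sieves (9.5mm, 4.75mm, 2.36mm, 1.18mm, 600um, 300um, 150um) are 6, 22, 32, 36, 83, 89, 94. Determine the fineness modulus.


FM = sum(cumulative % retained) / 100
= 362 / 100
= 3.62

3.62


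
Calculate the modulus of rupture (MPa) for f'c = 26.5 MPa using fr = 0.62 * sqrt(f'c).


fr = 0.62 * sqrt(26.5)
= 3.192 MPa

3.192


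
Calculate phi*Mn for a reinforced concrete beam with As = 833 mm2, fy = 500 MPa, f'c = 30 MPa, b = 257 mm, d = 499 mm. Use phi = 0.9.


a = As * fy / (0.85 * f'c * b)
= 833 * 500 / (0.85 * 30 * 257)
= 63.5538 mm
Mn = As * fy * (d - a/2) / 10^6
= 194.5984 kN-m
phi*Mn = 0.9 * 194.5984 = 175.14 kN-m

175.14


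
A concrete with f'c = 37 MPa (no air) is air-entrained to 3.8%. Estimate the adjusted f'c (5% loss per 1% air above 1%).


Strength loss = (3.8 - 1) * 5 = 14.0%
f'c = 37 * (1 - 14.0/100)
= 31.82 MPa

31.82


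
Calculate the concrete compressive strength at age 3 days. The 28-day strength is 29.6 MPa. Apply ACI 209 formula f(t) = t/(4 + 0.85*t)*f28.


f(3) = 3 / (4 + 0.85 * 3) * 29.6
= 3 / 6.55 * 29.6
= 13.56 MPa

13.56


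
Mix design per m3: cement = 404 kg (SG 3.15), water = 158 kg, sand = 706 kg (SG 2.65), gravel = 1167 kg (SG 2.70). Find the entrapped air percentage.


Vol cement = 404 / (3.15 * 1000) = 0.128254 m3
Vol water = 158 / 1000 = 0.158 m3
Vol sand = 706 / (2.65 * 1000) = 0.266415 m3
Vol gravel = 1167 / (2.70 * 1000) = 0.432222 m3
Total solid + water volume = 0.984891 m3
Air = (1 - 0.984891) * 100 = 1.51%

1.51


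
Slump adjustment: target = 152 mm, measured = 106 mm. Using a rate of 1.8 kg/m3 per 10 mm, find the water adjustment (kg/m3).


Difference = 152 - 106 = 46 mm
Water adjustment = 46 * 1.8 / 10 = 8.3 kg/m3

8.3


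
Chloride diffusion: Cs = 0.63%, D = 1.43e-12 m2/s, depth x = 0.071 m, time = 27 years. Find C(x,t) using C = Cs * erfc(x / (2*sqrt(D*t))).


t_seconds = 27 * 365.25 * 24 * 3600 = 852055200.0 s
arg = 0.071 / (2 * sqrt(1.43e-12 * 852055200.0))
= 1.017
erfc(1.017) = 0.1504
C = 0.63 * 0.1504 = 0.0947%

0.0947


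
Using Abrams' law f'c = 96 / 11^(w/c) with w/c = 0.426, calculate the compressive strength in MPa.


f'c = 96 / 11^0.426
= 96 / 2.777
= 34.57 MPa

34.57


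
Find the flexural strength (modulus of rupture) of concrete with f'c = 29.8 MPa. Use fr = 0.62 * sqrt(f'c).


fr = 0.62 * sqrt(29.8)
= 3.385 MPa

3.385


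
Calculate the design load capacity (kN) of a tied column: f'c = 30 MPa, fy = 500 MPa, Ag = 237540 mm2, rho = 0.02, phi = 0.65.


Ast = rho * Ag = 0.02 * 237540 = 4750.8 mm2
phi*Pn = 0.65 * 0.80 * (0.85 * 30 * (237540 - 4750.8) + 500 * 4750.8) / 1000
= 4321.99 kN

4321.99


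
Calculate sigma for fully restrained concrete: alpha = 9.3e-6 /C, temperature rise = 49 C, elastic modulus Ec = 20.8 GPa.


sigma = alpha * dT * Ec
= 9.3e-6 * 49 * 20.8 * 1000
= 9.479 MPa

9.479


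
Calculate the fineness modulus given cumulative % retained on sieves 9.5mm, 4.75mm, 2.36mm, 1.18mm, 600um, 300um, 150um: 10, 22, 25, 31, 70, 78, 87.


FM = sum(cumulative % retained) / 100
= 323 / 100
= 3.23

3.23


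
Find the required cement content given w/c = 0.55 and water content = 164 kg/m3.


Cement = water / (w/c)
= 164 / 0.55
= 298.2 kg/m3

298.2


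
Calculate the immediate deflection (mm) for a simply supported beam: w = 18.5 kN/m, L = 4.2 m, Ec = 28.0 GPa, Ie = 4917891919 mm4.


Convert: L = 4.2 m = 4200 mm, Ec = 28.0 GPa = 28000 MPa
delta = 5 * 18.5 * 4200^4 / (384 * 28000 * 4917891919)
= 0.54 mm

0.54


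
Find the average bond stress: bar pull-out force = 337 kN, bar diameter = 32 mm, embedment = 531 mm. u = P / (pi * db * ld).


u = P / (pi * db * ld)
= 337 * 1000 / (pi * 32 * 531)
= 6.313 MPa

6.313


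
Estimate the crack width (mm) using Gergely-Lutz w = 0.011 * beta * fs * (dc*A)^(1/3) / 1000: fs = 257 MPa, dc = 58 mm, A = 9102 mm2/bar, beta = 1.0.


w = 0.011 * beta * fs * (dc * A)^(1/3) / 1000
= 0.011 * 1.0 * 257 * (58 * 9102)^(1/3) / 1000
= 0.228 mm

0.228


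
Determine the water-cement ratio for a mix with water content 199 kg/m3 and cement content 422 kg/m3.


w/c = water / cement
w/c = 199 / 422 = 0.472

0.472


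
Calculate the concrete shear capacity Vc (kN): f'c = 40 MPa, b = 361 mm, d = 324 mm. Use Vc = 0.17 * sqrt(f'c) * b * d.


Vc = 0.17 * sqrt(40) * 361 * 324 / 1000
= 125.76 kN

125.76


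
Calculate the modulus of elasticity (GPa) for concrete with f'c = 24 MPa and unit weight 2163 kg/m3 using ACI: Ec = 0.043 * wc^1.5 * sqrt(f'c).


Ec = 0.043 * 2163^1.5 * sqrt(24) / 1000
= 21.19 GPa

21.19


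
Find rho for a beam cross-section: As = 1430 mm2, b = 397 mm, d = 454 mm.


rho = As / (b * d)
= 1430 / (397 * 454)
= 0.0079

0.0079


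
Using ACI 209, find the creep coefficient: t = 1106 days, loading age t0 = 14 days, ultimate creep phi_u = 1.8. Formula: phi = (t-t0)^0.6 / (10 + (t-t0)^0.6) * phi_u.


dt = 1106 - 14 = 1092
phi = 1092^0.6 / (10 + 1092^0.6) * 1.8
= 1.565

1.565


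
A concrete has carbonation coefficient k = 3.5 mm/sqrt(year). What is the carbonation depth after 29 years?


depth = k * sqrt(t)
= 3.5 * sqrt(29)
= 18.85 mm

18.85


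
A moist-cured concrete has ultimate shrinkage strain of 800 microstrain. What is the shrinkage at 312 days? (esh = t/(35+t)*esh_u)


esh(312) = 312 / (35 + 312) * 800
= 312 / 347 * 800
= 719.3 microstrain

719.3


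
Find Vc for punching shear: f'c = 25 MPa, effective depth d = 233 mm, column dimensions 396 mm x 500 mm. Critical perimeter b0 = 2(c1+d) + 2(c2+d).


b0 = 2*(396 + 233) + 2*(500 + 233) = 2724 mm
Vc = 0.33 * sqrt(25) * 2724 * 233 / 1000
= 1047.24 kN

1047.24
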